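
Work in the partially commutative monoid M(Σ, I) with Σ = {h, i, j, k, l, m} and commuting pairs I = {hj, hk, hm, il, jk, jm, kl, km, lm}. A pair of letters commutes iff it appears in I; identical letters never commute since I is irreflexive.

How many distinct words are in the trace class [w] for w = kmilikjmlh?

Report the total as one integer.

220

0(k) covers ∅
1(m) covers ∅
2(i) covers 0:k, 1:m
3(l) covers ∅
4(i) covers 2:i
5(k) covers 4:i
6(j) covers 3:l, 4:i
7(m) covers 4:i
8(l) covers 6:j
9(h) covers 8:l
floor of heap: 0:k, 1:m, 3:l
completions by unplaced set U, small U first (add the entries for U minus each lowest piece of U):
  |U|=1: {5}:1  {7}:1  {9}:1
  |U|=2: {5,7}:2  {5,9}:2  {7,9}:2  {8,9}:1
  |U|=3: {5,7,9}:6  {5,8,9}:3  {6,8,9}:1  {7,8,9}:3
  |U|=4: {3,6,8,9}:1  {5,6,8,9}:4  {5,7,8,9}:12  {6,7,8,9}:4
  |U|=5: {3,5,6,8,9}:5  {3,6,7,8,9}:5  {5,6,7,8,9}:20
  |U|=6: {3,5,6,7,8,9}:30  {4,5,6,7,8,9}:20
  |U|=7: {2,4,5,6,7,8,9}:20  {3,4,5,6,7,8,9}:50
  |U|=8: {0,2,4,5,6,7,8,9}:20  {1,2,4,5,6,7,8,9}:20  {2,3,4,5,6,7,8,9}:70
  start at 0(k): 90
  start at 1(m): 90
  start at 3(l): 40
sum over floor = 220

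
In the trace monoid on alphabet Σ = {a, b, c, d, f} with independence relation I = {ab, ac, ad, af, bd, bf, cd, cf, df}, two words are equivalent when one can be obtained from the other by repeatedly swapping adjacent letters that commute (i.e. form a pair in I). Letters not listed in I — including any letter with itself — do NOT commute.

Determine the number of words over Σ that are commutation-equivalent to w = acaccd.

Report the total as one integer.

0(a) covers ∅
1(c) covers ∅
2(a) covers 0:a
3(c) covers 1:c
4(c) covers 3:c
5(d) covers ∅
floor of heap: 0:a, 1:c, 5:d
completions by unplaced set U, small U first (add the entries for U minus each lowest piece of U):
  |U|=1: {2}:1  {4}:1  {5}:1
  |U|=2: {0,2}:1  {2,4}:2  {2,5}:2  {3,4}:1  {4,5}:2
  |U|=3: {0,2,4}:3  {0,2,5}:3  {1,3,4}:1  {2,3,4}:3  {2,4,5}:6  {3,4,5}:3
  |U|=4: {0,2,3,4}:6  {0,2,4,5}:12  {1,2,3,4}:4  {1,3,4,5}:4  {2,3,4,5}:12
  start at 0(a): 20
  start at 1(c): 30
  start at 5(d): 10
sum over floor = 60

60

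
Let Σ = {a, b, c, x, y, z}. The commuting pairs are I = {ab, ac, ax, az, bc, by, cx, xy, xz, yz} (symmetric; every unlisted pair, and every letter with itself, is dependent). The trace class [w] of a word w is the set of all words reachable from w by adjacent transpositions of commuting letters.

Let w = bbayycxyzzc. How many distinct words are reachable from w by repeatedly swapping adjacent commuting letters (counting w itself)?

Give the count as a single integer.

0(b) covers ∅
1(b) covers 0:b
2(a) covers ∅
3(y) covers 2:a
4(y) covers 3:y
5(c) covers 4:y
6(x) covers 1:b
7(y) covers 5:c
8(z) covers 1:b, 5:c
9(z) covers 8:z
10(c) covers 7:y, 9:z
floor of heap: 0:b, 2:a
completions by unplaced set U, small U first (add the entries for U minus each lowest piece of U):
  |U|=1: {6}:1  {10}:1
  |U|=2: {6,10}:2  {7,10}:1  {9,10}:1
  |U|=3: {6,7,10}:3  {6,9,10}:3  {7,9,10}:2  {8,9,10}:1
  |U|=4: {6,7,9,10}:8  {6,8,9,10}:4  {7,8,9,10}:3
  |U|=5: {1,6,8,9,10}:4  {5,7,8,9,10}:3  {6,7,8,9,10}:15
  |U|=6: {0,1,6,8,9,10}:4  {1,6,7,8,9,10}:19  {4,5,7,8,9,10}:3  {5,6,7,8,9,10}:18
  |U|=7: {0,1,6,7,8,9,10}:23  {1,5,6,7,8,9,10}:37  {3,4,5,7,8,9,10}:3  {4,5,6,7,8,9,10}:21
  |U|=8: {0,1,5,6,7,8,9,10}:60  {1,4,5,6,7,8,9,10}:58  {2,3,4,5,7,8,9,10}:3  {3,4,5,6,7,8,9,10}:24
  |U|=9: {0,1,4,5,6,7,8,9,10}:118  {1,3,4,5,6,7,8,9,10}:82  {2,3,4,5,6,7,8,9,10}:27
  start at 0(b): 109
  start at 2(a): 200
sum over floor = 309

309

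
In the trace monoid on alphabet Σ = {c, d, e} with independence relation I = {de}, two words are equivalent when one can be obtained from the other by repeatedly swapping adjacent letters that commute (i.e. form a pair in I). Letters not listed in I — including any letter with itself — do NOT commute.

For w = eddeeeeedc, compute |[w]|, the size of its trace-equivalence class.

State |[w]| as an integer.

drop 0:e onto floor
drop 1:d onto floor
drop 2:d onto {1:d}
drop 3:e onto {0:e}
drop 4:e onto {3:e}
drop 5:e onto {4:e}
drop 6:e onto {5:e}
drop 7:e onto {6:e}
drop 8:d onto {2:d}
drop 9:c onto {7:e, 8:d}
ground layer = {0:e, 1:d}
drop-orders for the pieces not yet dropped (sum over which currently-grounded one goes next):
  1 to go: {9} 1
  2 to go: {7,9} 1  {8,9} 1
  3 to go: {2,8,9} 1  {6,7,9} 1  {7,8,9} 2
  4 to go: {1,2,8,9} 1  {2,7,8,9} 3  {5,6,7,9} 1  {6,7,8,9} 3
  5 to go: {1,2,7,8,9} 4  {2,6,7,8,9} 6  {4,5,6,7,9} 1  {5,6,7,8,9} 4
  6 to go: {1,2,6,7,8,9} 10  {2,5,6,7,8,9} 10  {3,4,5,6,7,9} 1  {4,5,6,7,8,9} 5
  7 to go: {0,3,4,5,6,7,9} 1  {1,2,5,6,7,8,9} 20  {2,4,5,6,7,8,9} 15  {3,4,5,6,7,8,9} 6
  8 to go: {0,3,4,5,6,7,8,9} 7  {1,2,4,5,6,7,8,9} 35  {2,3,4,5,6,7,8,9} 21
  if 0:e drops first: 56 orders
  if 1:d drops first: 28 orders
heap linearizations: 84

84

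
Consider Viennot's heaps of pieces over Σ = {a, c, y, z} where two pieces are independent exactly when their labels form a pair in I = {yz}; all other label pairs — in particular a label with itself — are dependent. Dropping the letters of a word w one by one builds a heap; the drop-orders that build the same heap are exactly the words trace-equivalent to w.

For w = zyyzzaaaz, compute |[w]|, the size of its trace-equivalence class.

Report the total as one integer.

10

0(z) covers ∅
1(y) covers ∅
2(y) covers 1:y
3(z) covers 0:z
4(z) covers 3:z
5(a) covers 2:y, 4:z
6(a) covers 5:a
7(a) covers 6:a
8(z) covers 7:a
floor of heap: 0:z, 1:y
completions by unplaced set U, small U first (add the entries for U minus each lowest piece of U):
  |U|=1: {8}:1
  |U|=2: {7,8}:1
  |U|=3: {6,7,8}:1
  |U|=4: {5,6,7,8}:1
  |U|=5: {2,5,6,7,8}:1  {4,5,6,7,8}:1
  |U|=6: {1,2,5,6,7,8}:1  {2,4,5,6,7,8}:2  {3,4,5,6,7,8}:1
  |U|=7: {0,3,4,5,6,7,8}:1  {1,2,4,5,6,7,8}:3  {2,3,4,5,6,7,8}:3
  start at 0(z): 6
  start at 1(y): 4
sum over floor = 10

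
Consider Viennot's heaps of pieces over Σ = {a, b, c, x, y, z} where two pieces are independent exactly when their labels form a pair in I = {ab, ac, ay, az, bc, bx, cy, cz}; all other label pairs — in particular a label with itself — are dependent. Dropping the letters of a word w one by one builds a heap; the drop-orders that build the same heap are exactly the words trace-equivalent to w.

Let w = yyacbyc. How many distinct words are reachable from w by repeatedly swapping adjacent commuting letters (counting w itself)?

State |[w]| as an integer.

105

0(y) covers ∅
1(y) covers 0:y
2(a) covers ∅
3(c) covers ∅
4(b) covers 1:y
5(y) covers 4:b
6(c) covers 3:c
floor of heap: 0:y, 2:a, 3:c
completions by unplaced set U, small U first (add the entries for U minus each lowest piece of U):
  |U|=1: {2}:1  {5}:1  {6}:1
  |U|=2: {2,5}:2  {2,6}:2  {3,6}:1  {4,5}:1  {5,6}:2
  |U|=3: {1,4,5}:1  {2,3,6}:3  {2,4,5}:3  {2,5,6}:6  {3,5,6}:3  {4,5,6}:3
  |U|=4: {0,1,4,5}:1  {1,2,4,5}:4  {1,4,5,6}:4  {2,3,5,6}:12  {2,4,5,6}:12  {3,4,5,6}:6
  |U|=5: {0,1,2,4,5}:5  {0,1,4,5,6}:5  {1,2,4,5,6}:20  {1,3,4,5,6}:10  {2,3,4,5,6}:30
  start at 0(y): 60
  start at 2(a): 15
  start at 3(c): 30
sum over floor = 105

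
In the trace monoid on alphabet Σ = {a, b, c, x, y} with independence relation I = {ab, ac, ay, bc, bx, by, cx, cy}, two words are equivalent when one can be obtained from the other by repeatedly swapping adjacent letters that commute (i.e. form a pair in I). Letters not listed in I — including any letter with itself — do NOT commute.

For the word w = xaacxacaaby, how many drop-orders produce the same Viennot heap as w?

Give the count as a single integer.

0(x) covers ∅
1(a) covers 0:x
2(a) covers 1:a
3(c) covers ∅
4(x) covers 2:a
5(a) covers 4:x
6(c) covers 3:c
7(a) covers 5:a
8(a) covers 7:a
9(b) covers ∅
10(y) covers 4:x
floor of heap: 0:x, 3:c, 9:b
completions by unplaced set U, small U first (add the entries for U minus each lowest piece of U):
  |U|=1: {6}:1  {8}:1  {9}:1  {10}:1
  |U|=2: {3,6}:1  {6,8}:2  {6,9}:2  {6,10}:2  {7,8}:1  {8,9}:2  {8,10}:2  {9,10}:2
  |U|=3: {3,6,8}:3  {3,6,9}:3  {3,6,10}:3  {5,7,8}:1  {6,7,8}:3  {6,8,9}:6  {6,8,10}:6  {6,9,10}:6  {7,8,9}:3  {7,8,10}:3  {8,9,10}:6
  |U|=4: {3,6,7,8}:6  {3,6,8,9}:12  {3,6,8,10}:12  {3,6,9,10}:12  {5,6,7,8}:4  {5,7,8,9}:4  {5,7,8,10}:4  {6,7,8,9}:12  {6,7,8,10}:12  {6,8,9,10}:24  {7,8,9,10}:12
  |U|=5: {3,5,6,7,8}:10  {3,6,7,8,9}:30  {3,6,7,8,10}:30  {3,6,8,9,10}:60  {4,5,7,8,10}:4  {5,6,7,8,9}:20  {5,6,7,8,10}:20  {5,7,8,9,10}:20  {6,7,8,9,10}:60
  |U|=6: {2,4,5,7,8,10}:4  {3,5,6,7,8,9}:60  {3,5,6,7,8,10}:60  {3,6,7,8,9,10}:180  {4,5,6,7,8,10}:24  {4,5,7,8,9,10}:24  {5,6,7,8,9,10}:120
  |U|=7: {1,2,4,5,7,8,10}:4  {2,4,5,6,7,8,10}:28  {2,4,5,7,8,9,10}:28  {3,4,5,6,7,8,10}:84  {3,5,6,7,8,9,10}:420  {4,5,6,7,8,9,10}:168
  |U|=8: {0,1,2,4,5,7,8,10}:4  {1,2,4,5,6,7,8,10}:32  {1,2,4,5,7,8,9,10}:32  {2,3,4,5,6,7,8,10}:112  {2,4,5,6,7,8,9,10}:224  {3,4,5,6,7,8,9,10}:672
  |U|=9: {0,1,2,4,5,6,7,8,10}:36  {0,1,2,4,5,7,8,9,10}:36  {1,2,3,4,5,6,7,8,10}:144  {1,2,4,5,6,7,8,9,10}:288  {2,3,4,5,6,7,8,9,10}:1008
  start at 0(x): 1440
  start at 3(c): 360
  start at 9(b): 180
sum over floor = 1980

1980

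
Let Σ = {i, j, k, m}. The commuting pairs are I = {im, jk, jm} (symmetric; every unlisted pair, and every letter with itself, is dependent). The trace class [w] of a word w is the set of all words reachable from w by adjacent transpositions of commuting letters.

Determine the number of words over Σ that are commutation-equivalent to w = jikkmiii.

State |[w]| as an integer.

4

#0=j has no predecessor
#1=i depends on [0:j]
#2=k depends on [1:i]
#3=k depends on [2:k]
#4=m depends on [3:k]
#5=i depends on [3:k]
#6=i depends on [5:i]
#7=i depends on [6:i]
sources: [0:j]
N(rest) = Σ N(rest − s) over sources s of rest; N(one piece) = 1:
  size 1 → [4]=1  [7]=1
  size 2 → [4,7]=2  [6,7]=1
  size 3 → [4,6,7]=3  [5,6,7]=1
  size 4 → [4,5,6,7]=4
  size 5 → [3,4,5,6,7]=4
  size 6 → [2,3,4,5,6,7]=4
  first=0(j) contributes 4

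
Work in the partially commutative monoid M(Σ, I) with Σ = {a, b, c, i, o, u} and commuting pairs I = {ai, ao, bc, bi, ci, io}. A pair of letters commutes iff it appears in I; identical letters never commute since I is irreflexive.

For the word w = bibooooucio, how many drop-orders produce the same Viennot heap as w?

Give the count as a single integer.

21

drop 0:b onto floor
drop 1:i onto floor
drop 2:b onto {0:b}
drop 3:o onto {2:b}
drop 4:o onto {3:o}
drop 5:o onto {4:o}
drop 6:o onto {5:o}
drop 7:u onto {1:i, 6:o}
drop 8:c onto {7:u}
drop 9:i onto {7:u}
drop 10:o onto {8:c}
ground layer = {0:b, 1:i}
drop-orders for the pieces not yet dropped (sum over which currently-grounded one goes next):
  1 to go: {9} 1  {10} 1
  2 to go: {8,10} 1  {9,10} 2
  3 to go: {8,9,10} 3
  4 to go: {7,8,9,10} 3
  5 to go: {1,7,8,9,10} 3  {6,7,8,9,10} 3
  6 to go: {1,6,7,8,9,10} 6  {5,6,7,8,9,10} 3
  7 to go: {1,5,6,7,8,9,10} 9  {4,5,6,7,8,9,10} 3
  8 to go: {1,4,5,6,7,8,9,10} 12  {3,4,5,6,7,8,9,10} 3
  9 to go: {1,3,4,5,6,7,8,9,10} 15  {2,3,4,5,6,7,8,9,10} 3
  if 0:b drops first: 18 orders
  if 1:i drops first: 3 orders
heap linearizations: 21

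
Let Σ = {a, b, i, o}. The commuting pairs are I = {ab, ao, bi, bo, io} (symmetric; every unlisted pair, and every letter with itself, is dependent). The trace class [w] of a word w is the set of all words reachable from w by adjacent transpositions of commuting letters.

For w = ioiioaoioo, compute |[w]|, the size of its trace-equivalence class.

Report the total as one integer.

252

piece 0:i — minimal
piece 1:o — minimal
piece 2:i rests on {0:i}
piece 3:i rests on {2:i}
piece 4:o rests on {1:o}
piece 5:a rests on {3:i}
piece 6:o rests on {4:o}
piece 7:i rests on {5:a}
piece 8:o rests on {6:o}
piece 9:o rests on {8:o}
minimal pieces: {0:i, 1:o}
ways to finish when only these pieces remain (= sum over removing one remaining piece with nothing left below it):
  1 left: {7}→1  {9}→1
  2 left: {5,7}→1  {7,9}→2  {8,9}→1
  3 left: {3,5,7}→1  {5,7,9}→3  {6,8,9}→1  {7,8,9}→3
  4 left: {2,3,5,7}→1  {3,5,7,9}→4  {4,6,8,9}→1  {5,7,8,9}→6  {6,7,8,9}→4
  5 left: {0,2,3,5,7}→1  {1,4,6,8,9}→1  {2,3,5,7,9}→5  {3,5,7,8,9}→10  {4,6,7,8,9}→5  {5,6,7,8,9}→10
  6 left: {0,2,3,5,7,9}→6  {1,4,6,7,8,9}→6  {2,3,5,7,8,9}→15  {3,5,6,7,8,9}→20  {4,5,6,7,8,9}→15
  7 left: {0,2,3,5,7,8,9}→21  {1,4,5,6,7,8,9}→21  {2,3,5,6,7,8,9}→35  {3,4,5,6,7,8,9}→35
  8 left: {0,2,3,5,6,7,8,9}→56  {1,3,4,5,6,7,8,9}→56  {2,3,4,5,6,7,8,9}→70
  placing 0:i first → 126 extensions
  placing 1:o first → 126 extensions
total linear extensions = 252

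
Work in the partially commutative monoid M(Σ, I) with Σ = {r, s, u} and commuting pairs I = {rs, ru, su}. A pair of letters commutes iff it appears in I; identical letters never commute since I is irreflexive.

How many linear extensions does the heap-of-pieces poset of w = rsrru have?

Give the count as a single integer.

0(r) covers ∅
1(s) covers ∅
2(r) covers 0:r
3(r) covers 2:r
4(u) covers ∅
floor of heap: 0:r, 1:s, 4:u
completions by unplaced set U, small U first (add the entries for U minus each lowest piece of U):
  |U|=1: {1}:1  {3}:1  {4}:1
  |U|=2: {1,3}:2  {1,4}:2  {2,3}:1  {3,4}:2
  |U|=3: {0,2,3}:1  {1,2,3}:3  {1,3,4}:6  {2,3,4}:3
  start at 0(r): 12
  start at 1(s): 4
  start at 4(u): 4
sum over floor = 20

20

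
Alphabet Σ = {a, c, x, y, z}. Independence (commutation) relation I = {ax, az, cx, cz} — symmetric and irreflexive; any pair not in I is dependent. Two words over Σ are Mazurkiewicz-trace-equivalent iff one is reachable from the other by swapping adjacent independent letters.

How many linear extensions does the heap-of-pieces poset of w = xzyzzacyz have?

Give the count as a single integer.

6

piece 0:x — minimal
piece 1:z rests on {0:x}
piece 2:y rests on {1:z}
piece 3:z rests on {2:y}
piece 4:z rests on {3:z}
piece 5:a rests on {2:y}
piece 6:c rests on {5:a}
piece 7:y rests on {4:z, 6:c}
piece 8:z rests on {7:y}
minimal pieces: {0:x}
ways to finish when only these pieces remain (= sum over removing one remaining piece with nothing left below it):
  1 left: {8}→1
  2 left: {7,8}→1
  3 left: {4,7,8}→1  {6,7,8}→1
  4 left: {3,4,7,8}→1  {4,6,7,8}→2  {5,6,7,8}→1
  5 left: {3,4,6,7,8}→3  {4,5,6,7,8}→3
  6 left: {3,4,5,6,7,8}→6
  7 left: {2,3,4,5,6,7,8}→6
  placing 0:x first → 6 extensions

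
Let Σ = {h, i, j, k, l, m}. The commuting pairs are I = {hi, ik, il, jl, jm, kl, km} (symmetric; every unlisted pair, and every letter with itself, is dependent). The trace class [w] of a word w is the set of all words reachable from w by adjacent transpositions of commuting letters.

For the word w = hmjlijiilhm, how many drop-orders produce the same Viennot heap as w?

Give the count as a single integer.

0(h) covers ∅
1(m) covers 0:h
2(j) covers 0:h
3(l) covers 1:m
4(i) covers 1:m, 2:j
5(j) covers 4:i
6(i) covers 5:j
7(i) covers 6:i
8(l) covers 3:l
9(h) covers 5:j, 8:l
10(m) covers 7:i, 9:h
floor of heap: 0:h
completions by unplaced set U, small U first (add the entries for U minus each lowest piece of U):
  |U|=1: {10}:1
  |U|=2: {7,10}:1  {9,10}:1
  |U|=3: {6,7,10}:1  {7,9,10}:2  {8,9,10}:1
  |U|=4: {3,8,9,10}:1  {6,7,9,10}:3  {7,8,9,10}:3
  |U|=5: {3,7,8,9,10}:4  {5,6,7,9,10}:3  {6,7,8,9,10}:6
  |U|=6: {3,6,7,8,9,10}:10  {4,5,6,7,9,10}:3  {5,6,7,8,9,10}:9
  |U|=7: {2,4,5,6,7,9,10}:3  {3,5,6,7,8,9,10}:19  {4,5,6,7,8,9,10}:12
  |U|=8: {2,4,5,6,7,8,9,10}:15  {3,4,5,6,7,8,9,10}:31
  |U|=9: {1,3,4,5,6,7,8,9,10}:31  {2,3,4,5,6,7,8,9,10}:46
  start at 0(h): 77

77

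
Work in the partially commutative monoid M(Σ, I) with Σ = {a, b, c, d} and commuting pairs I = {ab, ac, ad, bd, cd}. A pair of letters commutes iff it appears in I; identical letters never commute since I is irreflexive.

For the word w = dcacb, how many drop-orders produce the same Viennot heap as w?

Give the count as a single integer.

#0=d has no predecessor
#1=c has no predecessor
#2=a has no predecessor
#3=c depends on [1:c]
#4=b depends on [3:c]
sources: [0:d, 1:c, 2:a]
N(rest) = Σ N(rest − s) over sources s of rest; N(one piece) = 1:
  size 1 → [0]=1  [2]=1  [4]=1
  size 2 → [0,2]=2  [0,4]=2  [2,4]=2  [3,4]=1
  size 3 → [0,2,4]=6  [0,3,4]=3  [1,3,4]=1  [2,3,4]=3
  first=0(d) contributes 4
  first=1(c) contributes 12
  first=2(a) contributes 4
|[w]| = 20

20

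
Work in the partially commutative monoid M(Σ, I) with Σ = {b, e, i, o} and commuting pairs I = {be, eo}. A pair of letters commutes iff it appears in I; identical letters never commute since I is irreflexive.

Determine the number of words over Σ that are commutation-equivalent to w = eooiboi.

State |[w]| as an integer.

piece 0:e — minimal
piece 1:o — minimal
piece 2:o rests on {1:o}
piece 3:i rests on {0:e, 2:o}
piece 4:b rests on {3:i}
piece 5:o rests on {4:b}
piece 6:i rests on {5:o}
minimal pieces: {0:e, 1:o}
ways to finish when only these pieces remain (= sum over removing one remaining piece with nothing left below it):
  1 left: {6}→1
  2 left: {5,6}→1
  3 left: {4,5,6}→1
  4 left: {3,4,5,6}→1
  5 left: {0,3,4,5,6}→1  {2,3,4,5,6}→1
  placing 0:e first → 1 extensions
  placing 1:o first → 2 extensions
total linear extensions = 3

3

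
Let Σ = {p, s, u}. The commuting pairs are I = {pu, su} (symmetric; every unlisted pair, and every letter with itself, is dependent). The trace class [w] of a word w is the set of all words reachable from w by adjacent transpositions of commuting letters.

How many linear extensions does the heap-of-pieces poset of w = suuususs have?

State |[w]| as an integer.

piece 0:s — minimal
piece 1:u — minimal
piece 2:u rests on {1:u}
piece 3:u rests on {2:u}
piece 4:s rests on {0:s}
piece 5:u rests on {3:u}
piece 6:s rests on {4:s}
piece 7:s rests on {6:s}
minimal pieces: {0:s, 1:u}
ways to finish when only these pieces remain (= sum over removing one remaining piece with nothing left below it):
  1 left: {5}→1  {7}→1
  2 left: {3,5}→1  {5,7}→2  {6,7}→1
  3 left: {2,3,5}→1  {3,5,7}→3  {4,6,7}→1  {5,6,7}→3
  4 left: {0,4,6,7}→1  {1,2,3,5}→1  {2,3,5,7}→4  {3,5,6,7}→6  {4,5,6,7}→4
  5 left: {0,4,5,6,7}→5  {1,2,3,5,7}→5  {2,3,5,6,7}→10  {3,4,5,6,7}→10
  6 left: {0,3,4,5,6,7}→15  {1,2,3,5,6,7}→15  {2,3,4,5,6,7}→20
  placing 0:s first → 35 extensions
  placing 1:u first → 35 extensions
total linear extensions = 70

70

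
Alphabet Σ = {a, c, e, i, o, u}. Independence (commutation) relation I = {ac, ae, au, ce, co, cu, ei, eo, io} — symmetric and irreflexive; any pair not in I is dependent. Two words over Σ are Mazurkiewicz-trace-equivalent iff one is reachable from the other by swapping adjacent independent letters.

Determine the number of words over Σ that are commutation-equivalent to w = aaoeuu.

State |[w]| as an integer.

piece 0:a — minimal
piece 1:a rests on {0:a}
piece 2:o rests on {1:a}
piece 3:e — minimal
piece 4:u rests on {2:o, 3:e}
piece 5:u rests on {4:u}
minimal pieces: {0:a, 3:e}
ways to finish when only these pieces remain (= sum over removing one remaining piece with nothing left below it):
  1 left: {5}→1
  2 left: {4,5}→1
  3 left: {2,4,5}→1  {3,4,5}→1
  4 left: {1,2,4,5}→1  {2,3,4,5}→2
  placing 0:a first → 3 extensions
  placing 3:e first → 1 extensions
total linear extensions = 4

4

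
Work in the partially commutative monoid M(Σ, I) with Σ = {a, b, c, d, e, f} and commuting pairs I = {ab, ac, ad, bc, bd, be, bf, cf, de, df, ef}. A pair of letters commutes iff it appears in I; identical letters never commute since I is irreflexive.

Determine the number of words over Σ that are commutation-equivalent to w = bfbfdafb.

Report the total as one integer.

280

piece 0:b — minimal
piece 1:f — minimal
piece 2:b rests on {0:b}
piece 3:f rests on {1:f}
piece 4:d — minimal
piece 5:a rests on {3:f}
piece 6:f rests on {5:a}
piece 7:b rests on {2:b}
minimal pieces: {0:b, 1:f, 4:d}
ways to finish when only these pieces remain (= sum over removing one remaining piece with nothing left below it):
  1 left: {4}→1  {6}→1  {7}→1
  2 left: {2,7}→1  {4,6}→2  {4,7}→2  {5,6}→1  {6,7}→2
  3 left: {0,2,7}→1  {2,4,7}→3  {2,6,7}→3  {3,5,6}→1  {4,5,6}→3  {4,6,7}→6  {5,6,7}→3
  4 left: {0,2,4,7}→4  {0,2,6,7}→4  {1,3,5,6}→1  {2,4,6,7}→12  {2,5,6,7}→6  {3,4,5,6}→4  {3,5,6,7}→4  {4,5,6,7}→12
  5 left: {0,2,4,6,7}→20  {0,2,5,6,7}→10  {1,3,4,5,6}→5  {1,3,5,6,7}→5  {2,3,5,6,7}→10  {2,4,5,6,7}→30  {3,4,5,6,7}→20
  6 left: {0,2,3,5,6,7}→20  {0,2,4,5,6,7}→60  {1,2,3,5,6,7}→15  {1,3,4,5,6,7}→30  {2,3,4,5,6,7}→60
  placing 0:b first → 105 extensions
  placing 1:f first → 140 extensions
  placing 4:d first → 35 extensions
total linear extensions = 280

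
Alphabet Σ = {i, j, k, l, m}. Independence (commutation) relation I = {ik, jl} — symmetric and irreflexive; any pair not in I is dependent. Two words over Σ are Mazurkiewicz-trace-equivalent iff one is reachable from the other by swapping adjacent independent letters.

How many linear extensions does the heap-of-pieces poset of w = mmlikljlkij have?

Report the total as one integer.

drop 0:m onto floor
drop 1:m onto {0:m}
drop 2:l onto {1:m}
drop 3:i onto {2:l}
drop 4:k onto {2:l}
drop 5:l onto {3:i, 4:k}
drop 6:j onto {3:i, 4:k}
drop 7:l onto {5:l}
drop 8:k onto {6:j, 7:l}
drop 9:i onto {6:j, 7:l}
drop 10:j onto {8:k, 9:i}
ground layer = {0:m}
drop-orders for the pieces not yet dropped (sum over which currently-grounded one goes next):
  1 to go: {10} 1
  2 to go: {8,10} 1  {9,10} 1
  3 to go: {8,9,10} 2
  4 to go: {6,8,9,10} 2  {7,8,9,10} 2
  5 to go: {5,7,8,9,10} 2  {6,7,8,9,10} 4
  6 to go: {5,6,7,8,9,10} 6
  7 to go: {3,5,6,7,8,9,10} 6  {4,5,6,7,8,9,10} 6
  8 to go: {3,4,5,6,7,8,9,10} 12
  9 to go: {2,3,4,5,6,7,8,9,10} 12
  if 0:m drops first: 12 orders

12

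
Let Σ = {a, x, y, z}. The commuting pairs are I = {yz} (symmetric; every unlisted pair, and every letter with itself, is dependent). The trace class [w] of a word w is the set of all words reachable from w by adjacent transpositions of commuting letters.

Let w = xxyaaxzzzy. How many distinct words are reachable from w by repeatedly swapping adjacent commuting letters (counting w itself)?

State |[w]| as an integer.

4

#0=x has no predecessor
#1=x depends on [0:x]
#2=y depends on [1:x]
#3=a depends on [2:y]
#4=a depends on [3:a]
#5=x depends on [4:a]
#6=z depends on [5:x]
#7=z depends on [6:z]
#8=z depends on [7:z]
#9=y depends on [5:x]
sources: [0:x]
N(rest) = Σ N(rest − s) over sources s of rest; N(one piece) = 1:
  size 1 → [8]=1  [9]=1
  size 2 → [7,8]=1  [8,9]=2
  size 3 → [6,7,8]=1  [7,8,9]=3
  size 4 → [6,7,8,9]=4
  size 5 → [5,6,7,8,9]=4
  size 6 → [4,5,6,7,8,9]=4
  size 7 → [3,4,5,6,7,8,9]=4
  size 8 → [2,3,4,5,6,7,8,9]=4
  first=0(x) contributes 4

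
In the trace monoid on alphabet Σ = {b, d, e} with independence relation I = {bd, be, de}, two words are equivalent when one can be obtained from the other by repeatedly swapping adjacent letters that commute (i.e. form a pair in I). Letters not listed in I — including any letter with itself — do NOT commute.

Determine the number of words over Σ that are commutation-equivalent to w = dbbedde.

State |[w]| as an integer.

210

#0=d has no predecessor
#1=b has no predecessor
#2=b depends on [1:b]
#3=e has no predecessor
#4=d depends on [0:d]
#5=d depends on [4:d]
#6=e depends on [3:e]
sources: [0:d, 1:b, 3:e]
N(rest) = Σ N(rest − s) over sources s of rest; N(one piece) = 1:
  size 1 → [2]=1  [5]=1  [6]=1
  size 2 → [1,2]=1  [2,5]=2  [2,6]=2  [3,6]=1  [4,5]=1  [5,6]=2
  size 3 → [0,4,5]=1  [1,2,5]=3  [1,2,6]=3  [2,3,6]=3  [2,4,5]=3  [2,5,6]=6  [3,5,6]=3  [4,5,6]=3
  size 4 → [0,2,4,5]=4  [0,4,5,6]=4  [1,2,3,6]=6  [1,2,4,5]=6  [1,2,5,6]=12  [2,3,5,6]=12  [2,4,5,6]=12  [3,4,5,6]=6
  size 5 → [0,1,2,4,5]=10  [0,2,4,5,6]=20  [0,3,4,5,6]=10  [1,2,3,5,6]=30  [1,2,4,5,6]=30  [2,3,4,5,6]=30
  first=0(d) contributes 90
  first=1(b) contributes 60
  first=3(e) contributes 60
|[w]| = 210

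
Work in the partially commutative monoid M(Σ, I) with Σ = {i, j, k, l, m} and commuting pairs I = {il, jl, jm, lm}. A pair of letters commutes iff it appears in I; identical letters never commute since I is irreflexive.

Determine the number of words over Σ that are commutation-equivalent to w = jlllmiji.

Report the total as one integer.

112

drop 0:j onto floor
drop 1:l onto floor
drop 2:l onto {1:l}
drop 3:l onto {2:l}
drop 4:m onto floor
drop 5:i onto {0:j, 4:m}
drop 6:j onto {5:i}
drop 7:i onto {6:j}
ground layer = {0:j, 1:l, 4:m}
drop-orders for the pieces not yet dropped (sum over which currently-grounded one goes next):
  1 to go: {3} 1  {7} 1
  2 to go: {2,3} 1  {3,7} 2  {6,7} 1
  3 to go: {1,2,3} 1  {2,3,7} 3  {3,6,7} 3  {5,6,7} 1
  4 to go: {0,5,6,7} 1  {1,2,3,7} 4  {2,3,6,7} 6  {3,5,6,7} 4  {4,5,6,7} 1
  5 to go: {0,3,5,6,7} 5  {0,4,5,6,7} 2  {1,2,3,6,7} 10  {2,3,5,6,7} 10  {3,4,5,6,7} 5
  6 to go: {0,2,3,5,6,7} 15  {0,3,4,5,6,7} 12  {1,2,3,5,6,7} 20  {2,3,4,5,6,7} 15
  if 0:j drops first: 35 orders
  if 1:l drops first: 42 orders
  if 4:m drops first: 35 orders
heap linearizations: 112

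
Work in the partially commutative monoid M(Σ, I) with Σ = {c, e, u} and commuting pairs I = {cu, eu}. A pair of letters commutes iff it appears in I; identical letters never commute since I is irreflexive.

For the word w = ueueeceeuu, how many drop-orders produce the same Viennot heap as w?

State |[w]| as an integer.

210

#0=u has no predecessor
#1=e has no predecessor
#2=u depends on [0:u]
#3=e depends on [1:e]
#4=e depends on [3:e]
#5=c depends on [4:e]
#6=e depends on [5:c]
#7=e depends on [6:e]
#8=u depends on [2:u]
#9=u depends on [8:u]
sources: [0:u, 1:e]
N(rest) = Σ N(rest − s) over sources s of rest; N(one piece) = 1:
  size 1 → [7]=1  [9]=1
  size 2 → [6,7]=1  [7,9]=2  [8,9]=1
  size 3 → [2,8,9]=1  [5,6,7]=1  [6,7,9]=3  [7,8,9]=3
  size 4 → [0,2,8,9]=1  [2,7,8,9]=4  [4,5,6,7]=1  [5,6,7,9]=4  [6,7,8,9]=6
  size 5 → [0,2,7,8,9]=5  [2,6,7,8,9]=10  [3,4,5,6,7]=1  [4,5,6,7,9]=5  [5,6,7,8,9]=10
  size 6 → [0,2,6,7,8,9]=15  [1,3,4,5,6,7]=1  [2,5,6,7,8,9]=20  [3,4,5,6,7,9]=6  [4,5,6,7,8,9]=15
  size 7 → [0,2,5,6,7,8,9]=35  [1,3,4,5,6,7,9]=7  [2,4,5,6,7,8,9]=35  [3,4,5,6,7,8,9]=21
  size 8 → [0,2,4,5,6,7,8,9]=70  [1,3,4,5,6,7,8,9]=28  [2,3,4,5,6,7,8,9]=56
  first=0(u) contributes 84
  first=1(e) contributes 126
|[w]| = 210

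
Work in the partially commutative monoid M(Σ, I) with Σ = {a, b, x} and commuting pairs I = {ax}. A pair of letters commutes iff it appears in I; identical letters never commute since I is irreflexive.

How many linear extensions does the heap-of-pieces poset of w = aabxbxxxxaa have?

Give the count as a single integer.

#0=a has no predecessor
#1=a depends on [0:a]
#2=b depends on [1:a]
#3=x depends on [2:b]
#4=b depends on [3:x]
#5=x depends on [4:b]
#6=x depends on [5:x]
#7=x depends on [6:x]
#8=x depends on [7:x]
#9=a depends on [4:b]
#10=a depends on [9:a]
sources: [0:a]
N(rest) = Σ N(rest − s) over sources s of rest; N(one piece) = 1:
  size 1 → [8]=1  [10]=1
  size 2 → [7,8]=1  [8,10]=2  [9,10]=1
  size 3 → [6,7,8]=1  [7,8,10]=3  [8,9,10]=3
  size 4 → [5,6,7,8]=1  [6,7,8,10]=4  [7,8,9,10]=6
  size 5 → [5,6,7,8,10]=5  [6,7,8,9,10]=10
  size 6 → [5,6,7,8,9,10]=15
  size 7 → [4,5,6,7,8,9,10]=15
  size 8 → [3,4,5,6,7,8,9,10]=15
  size 9 → [2,3,4,5,6,7,8,9,10]=15
  first=0(a) contributes 15

15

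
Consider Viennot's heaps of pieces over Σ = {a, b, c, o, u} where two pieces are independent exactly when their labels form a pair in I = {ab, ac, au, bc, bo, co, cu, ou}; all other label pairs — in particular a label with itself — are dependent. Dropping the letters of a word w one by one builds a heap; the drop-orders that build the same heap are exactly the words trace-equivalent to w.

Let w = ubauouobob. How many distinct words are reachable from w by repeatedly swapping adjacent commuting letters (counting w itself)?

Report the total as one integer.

#0=u has no predecessor
#1=b depends on [0:u]
#2=a has no predecessor
#3=u depends on [1:b]
#4=o depends on [2:a]
#5=u depends on [3:u]
#6=o depends on [4:o]
#7=b depends on [5:u]
#8=o depends on [6:o]
#9=b depends on [7:b]
sources: [0:u, 2:a]
N(rest) = Σ N(rest − s) over sources s of rest; N(one piece) = 1:
  size 1 → [8]=1  [9]=1
  size 2 → [6,8]=1  [7,9]=1  [8,9]=2
  size 3 → [4,6,8]=1  [5,7,9]=1  [6,8,9]=3  [7,8,9]=3
  size 4 → [2,4,6,8]=1  [3,5,7,9]=1  [4,6,8,9]=4  [5,7,8,9]=4  [6,7,8,9]=6
  size 5 → [1,3,5,7,9]=1  [2,4,6,8,9]=5  [3,5,7,8,9]=5  [4,6,7,8,9]=10  [5,6,7,8,9]=10
  size 6 → [0,1,3,5,7,9]=1  [1,3,5,7,8,9]=6  [2,4,6,7,8,9]=15  [3,5,6,7,8,9]=15  [4,5,6,7,8,9]=20
  size 7 → [0,1,3,5,7,8,9]=7  [1,3,5,6,7,8,9]=21  [2,4,5,6,7,8,9]=35  [3,4,5,6,7,8,9]=35
  size 8 → [0,1,3,5,6,7,8,9]=28  [1,3,4,5,6,7,8,9]=56  [2,3,4,5,6,7,8,9]=70
  first=0(u) contributes 126
  first=2(a) contributes 84
|[w]| = 210

210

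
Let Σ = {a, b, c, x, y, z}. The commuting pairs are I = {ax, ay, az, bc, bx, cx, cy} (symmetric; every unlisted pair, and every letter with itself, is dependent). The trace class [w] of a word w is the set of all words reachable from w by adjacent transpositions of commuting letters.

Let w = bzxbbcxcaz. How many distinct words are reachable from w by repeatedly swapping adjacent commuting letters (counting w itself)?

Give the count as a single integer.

216

drop 0:b onto floor
drop 1:z onto {0:b}
drop 2:x onto {1:z}
drop 3:b onto {1:z}
drop 4:b onto {3:b}
drop 5:c onto {1:z}
drop 6:x onto {2:x}
drop 7:c onto {5:c}
drop 8:a onto {4:b, 7:c}
drop 9:z onto {4:b, 6:x, 7:c}
ground layer = {0:b}
drop-orders for the pieces not yet dropped (sum over which currently-grounded one goes next):
  1 to go: {8} 1  {9} 1
  2 to go: {6,9} 1  {8,9} 2
  3 to go: {2,6,9} 1  {4,8,9} 2  {6,8,9} 3  {7,8,9} 2
  4 to go: {2,6,8,9} 4  {3,4,8,9} 2  {4,6,8,9} 5  {4,7,8,9} 4  {5,7,8,9} 2  {6,7,8,9} 5
  5 to go: {2,4,6,8,9} 9  {2,6,7,8,9} 9  {3,4,6,8,9} 7  {3,4,7,8,9} 6  {4,5,7,8,9} 6  {4,6,7,8,9} 14  {5,6,7,8,9} 7
  6 to go: {2,3,4,6,8,9} 16  {2,4,6,7,8,9} 32  {2,5,6,7,8,9} 16  {3,4,5,7,8,9} 12  {3,4,6,7,8,9} 27  {4,5,6,7,8,9} 27
  7 to go: {2,3,4,6,7,8,9} 75  {2,4,5,6,7,8,9} 75  {3,4,5,6,7,8,9} 66
  8 to go: {2,3,4,5,6,7,8,9} 216
  if 0:b drops first: 216 orders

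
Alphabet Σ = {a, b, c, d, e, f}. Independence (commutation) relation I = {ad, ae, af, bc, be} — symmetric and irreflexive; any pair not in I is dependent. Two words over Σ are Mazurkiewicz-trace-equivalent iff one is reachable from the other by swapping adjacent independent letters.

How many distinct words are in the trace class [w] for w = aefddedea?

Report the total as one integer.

36

piece 0:a — minimal
piece 1:e — minimal
piece 2:f rests on {1:e}
piece 3:d rests on {2:f}
piece 4:d rests on {3:d}
piece 5:e rests on {4:d}
piece 6:d rests on {5:e}
piece 7:e rests on {6:d}
piece 8:a rests on {0:a}
minimal pieces: {0:a, 1:e}
ways to finish when only these pieces remain (= sum over removing one remaining piece with nothing left below it):
  1 left: {7}→1  {8}→1
  2 left: {0,8}→1  {6,7}→1  {7,8}→2
  3 left: {0,7,8}→3  {5,6,7}→1  {6,7,8}→3
  4 left: {0,6,7,8}→6  {4,5,6,7}→1  {5,6,7,8}→4
  5 left: {0,5,6,7,8}→10  {3,4,5,6,7}→1  {4,5,6,7,8}→5
  6 left: {0,4,5,6,7,8}→15  {2,3,4,5,6,7}→1  {3,4,5,6,7,8}→6
  7 left: {0,3,4,5,6,7,8}→21  {1,2,3,4,5,6,7}→1  {2,3,4,5,6,7,8}→7
  placing 0:a first → 8 extensions
  placing 1:e first → 28 extensions
total linear extensions = 36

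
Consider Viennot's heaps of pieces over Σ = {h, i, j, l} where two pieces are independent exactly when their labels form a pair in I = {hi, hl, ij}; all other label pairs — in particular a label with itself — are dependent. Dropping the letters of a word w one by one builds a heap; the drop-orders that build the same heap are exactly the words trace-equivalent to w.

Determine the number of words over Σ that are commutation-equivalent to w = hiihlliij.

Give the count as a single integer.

piece 0:h — minimal
piece 1:i — minimal
piece 2:i rests on {1:i}
piece 3:h rests on {0:h}
piece 4:l rests on {2:i}
piece 5:l rests on {4:l}
piece 6:i rests on {5:l}
piece 7:i rests on {6:i}
piece 8:j rests on {3:h, 5:l}
minimal pieces: {0:h, 1:i}
ways to finish when only these pieces remain (= sum over removing one remaining piece with nothing left below it):
  1 left: {7}→1  {8}→1
  2 left: {3,8}→1  {6,7}→1  {7,8}→2
  3 left: {0,3,8}→1  {3,7,8}→3  {6,7,8}→3
  4 left: {0,3,7,8}→4  {3,6,7,8}→6  {5,6,7,8}→3
  5 left: {0,3,6,7,8}→10  {3,5,6,7,8}→9  {4,5,6,7,8}→3
  6 left: {0,3,5,6,7,8}→19  {2,4,5,6,7,8}→3  {3,4,5,6,7,8}→12
  7 left: {0,3,4,5,6,7,8}→31  {1,2,4,5,6,7,8}→3  {2,3,4,5,6,7,8}→15
  placing 0:h first → 18 extensions
  placing 1:i first → 46 extensions
total linear extensions = 64

64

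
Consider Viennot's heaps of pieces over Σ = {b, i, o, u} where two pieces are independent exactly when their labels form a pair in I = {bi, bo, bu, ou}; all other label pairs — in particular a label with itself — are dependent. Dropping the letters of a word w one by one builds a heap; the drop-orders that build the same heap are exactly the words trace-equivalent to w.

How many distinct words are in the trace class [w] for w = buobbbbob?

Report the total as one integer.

drop 0:b onto floor
drop 1:u onto floor
drop 2:o onto floor
drop 3:b onto {0:b}
drop 4:b onto {3:b}
drop 5:b onto {4:b}
drop 6:b onto {5:b}
drop 7:o onto {2:o}
drop 8:b onto {6:b}
ground layer = {0:b, 1:u, 2:o}
drop-orders for the pieces not yet dropped (sum over which currently-grounded one goes next):
  1 to go: {1} 1  {7} 1  {8} 1
  2 to go: {1,7} 2  {1,8} 2  {2,7} 1  {6,8} 1  {7,8} 2
  3 to go: {1,2,7} 3  {1,6,8} 3  {1,7,8} 6  {2,7,8} 3  {5,6,8} 1  {6,7,8} 3
  4 to go: {1,2,7,8} 12  {1,5,6,8} 4  {1,6,7,8} 12  {2,6,7,8} 6  {4,5,6,8} 1  {5,6,7,8} 4
  5 to go: {1,2,6,7,8} 30  {1,4,5,6,8} 5  {1,5,6,7,8} 20  {2,5,6,7,8} 10  {3,4,5,6,8} 1  {4,5,6,7,8} 5
  6 to go: {0,3,4,5,6,8} 1  {1,2,5,6,7,8} 60  {1,3,4,5,6,8} 6  {1,4,5,6,7,8} 30  {2,4,5,6,7,8} 15  {3,4,5,6,7,8} 6
  7 to go: {0,1,3,4,5,6,8} 7  {0,3,4,5,6,7,8} 7  {1,2,4,5,6,7,8} 105  {1,3,4,5,6,7,8} 42  {2,3,4,5,6,7,8} 21
  if 0:b drops first: 168 orders
  if 1:u drops first: 28 orders
  if 2:o drops first: 56 orders
heap linearizations: 252

252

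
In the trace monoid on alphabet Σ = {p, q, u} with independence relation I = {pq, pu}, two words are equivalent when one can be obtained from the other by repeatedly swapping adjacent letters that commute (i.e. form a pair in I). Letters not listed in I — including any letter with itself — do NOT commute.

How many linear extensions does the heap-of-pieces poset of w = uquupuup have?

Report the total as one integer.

28

0(u) covers ∅
1(q) covers 0:u
2(u) covers 1:q
3(u) covers 2:u
4(p) covers ∅
5(u) covers 3:u
6(u) covers 5:u
7(p) covers 4:p
floor of heap: 0:u, 4:p
completions by unplaced set U, small U first (add the entries for U minus each lowest piece of U):
  |U|=1: {6}:1  {7}:1
  |U|=2: {4,7}:1  {5,6}:1  {6,7}:2
  |U|=3: {3,5,6}:1  {4,6,7}:3  {5,6,7}:3
  |U|=4: {2,3,5,6}:1  {3,5,6,7}:4  {4,5,6,7}:6
  |U|=5: {1,2,3,5,6}:1  {2,3,5,6,7}:5  {3,4,5,6,7}:10
  |U|=6: {0,1,2,3,5,6}:1  {1,2,3,5,6,7}:6  {2,3,4,5,6,7}:15
  start at 0(u): 21
  start at 4(p): 7
sum over floor = 28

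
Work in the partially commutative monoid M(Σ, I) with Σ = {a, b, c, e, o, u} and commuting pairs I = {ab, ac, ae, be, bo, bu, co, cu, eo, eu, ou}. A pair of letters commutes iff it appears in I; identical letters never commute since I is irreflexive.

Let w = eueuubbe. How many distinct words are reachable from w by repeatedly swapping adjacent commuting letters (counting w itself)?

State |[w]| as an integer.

#0=e has no predecessor
#1=u has no predecessor
#2=e depends on [0:e]
#3=u depends on [1:u]
#4=u depends on [3:u]
#5=b has no predecessor
#6=b depends on [5:b]
#7=e depends on [2:e]
sources: [0:e, 1:u, 5:b]
N(rest) = Σ N(rest − s) over sources s of rest; N(one piece) = 1:
  size 1 → [4]=1  [6]=1  [7]=1
  size 2 → [2,7]=1  [3,4]=1  [4,6]=2  [4,7]=2  [5,6]=1  [6,7]=2
  size 3 → [0,2,7]=1  [1,3,4]=1  [2,4,7]=3  [2,6,7]=3  [3,4,6]=3  [3,4,7]=3  [4,5,6]=3  [4,6,7]=6  [5,6,7]=3
  size 4 → [0,2,4,7]=4  [0,2,6,7]=4  [1,3,4,6]=4  [1,3,4,7]=4  [2,3,4,7]=6  [2,4,6,7]=12  [2,5,6,7]=6  [3,4,5,6]=6  [3,4,6,7]=12  [4,5,6,7]=12
  size 5 → [0,2,3,4,7]=10  [0,2,4,6,7]=20  [0,2,5,6,7]=10  [1,2,3,4,7]=10  [1,3,4,5,6]=10  [1,3,4,6,7]=20  [2,3,4,6,7]=30  [2,4,5,6,7]=30  [3,4,5,6,7]=30
  size 6 → [0,1,2,3,4,7]=20  [0,2,3,4,6,7]=60  [0,2,4,5,6,7]=60  [1,2,3,4,6,7]=60  [1,3,4,5,6,7]=60  [2,3,4,5,6,7]=90
  first=0(e) contributes 210
  first=1(u) contributes 210
  first=5(b) contributes 140
|[w]| = 560

560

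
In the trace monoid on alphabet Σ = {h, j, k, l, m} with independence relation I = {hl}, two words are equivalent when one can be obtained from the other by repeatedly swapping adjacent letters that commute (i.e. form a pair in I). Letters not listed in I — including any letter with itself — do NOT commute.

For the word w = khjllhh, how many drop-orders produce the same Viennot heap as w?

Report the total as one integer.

6

#0=k has no predecessor
#1=h depends on [0:k]
#2=j depends on [1:h]
#3=l depends on [2:j]
#4=l depends on [3:l]
#5=h depends on [2:j]
#6=h depends on [5:h]
sources: [0:k]
N(rest) = Σ N(rest − s) over sources s of rest; N(one piece) = 1:
  size 1 → [4]=1  [6]=1
  size 2 → [3,4]=1  [4,6]=2  [5,6]=1
  size 3 → [3,4,6]=3  [4,5,6]=3
  size 4 → [3,4,5,6]=6
  size 5 → [2,3,4,5,6]=6
  first=0(k) contributes 6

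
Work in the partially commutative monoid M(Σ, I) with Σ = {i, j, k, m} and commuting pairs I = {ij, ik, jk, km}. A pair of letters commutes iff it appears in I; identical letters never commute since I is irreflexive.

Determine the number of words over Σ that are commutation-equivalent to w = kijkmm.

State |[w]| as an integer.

piece 0:k — minimal
piece 1:i — minimal
piece 2:j — minimal
piece 3:k rests on {0:k}
piece 4:m rests on {1:i, 2:j}
piece 5:m rests on {4:m}
minimal pieces: {0:k, 1:i, 2:j}
ways to finish when only these pieces remain (= sum over removing one remaining piece with nothing left below it):
  1 left: {3}→1  {5}→1
  2 left: {0,3}→1  {3,5}→2  {4,5}→1
  3 left: {0,3,5}→3  {1,4,5}→1  {2,4,5}→1  {3,4,5}→3
  4 left: {0,3,4,5}→6  {1,2,4,5}→2  {1,3,4,5}→4  {2,3,4,5}→4
  placing 0:k first → 10 extensions
  placing 1:i first → 10 extensions
  placing 2:j first → 10 extensions
total linear extensions = 30

30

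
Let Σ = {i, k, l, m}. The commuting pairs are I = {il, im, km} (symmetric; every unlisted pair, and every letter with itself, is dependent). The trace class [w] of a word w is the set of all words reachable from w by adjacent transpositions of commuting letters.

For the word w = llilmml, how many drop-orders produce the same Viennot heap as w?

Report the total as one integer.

piece 0:l — minimal
piece 1:l rests on {0:l}
piece 2:i — minimal
piece 3:l rests on {1:l}
piece 4:m rests on {3:l}
piece 5:m rests on {4:m}
piece 6:l rests on {5:m}
minimal pieces: {0:l, 2:i}
ways to finish when only these pieces remain (= sum over removing one remaining piece with nothing left below it):
  1 left: {2}→1  {6}→1
  2 left: {2,6}→2  {5,6}→1
  3 left: {2,5,6}→3  {4,5,6}→1
  4 left: {2,4,5,6}→4  {3,4,5,6}→1
  5 left: {1,3,4,5,6}→1  {2,3,4,5,6}→5
  placing 0:l first → 6 extensions
  placing 2:i first → 1 extensions
total linear extensions = 7

7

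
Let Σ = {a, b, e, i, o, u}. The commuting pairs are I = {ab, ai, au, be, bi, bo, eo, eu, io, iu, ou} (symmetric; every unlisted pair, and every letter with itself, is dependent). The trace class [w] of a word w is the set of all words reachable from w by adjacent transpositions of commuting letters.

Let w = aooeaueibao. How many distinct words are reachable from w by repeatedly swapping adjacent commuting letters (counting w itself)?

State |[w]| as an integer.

drop 0:a onto floor
drop 1:o onto {0:a}
drop 2:o onto {1:o}
drop 3:e onto {0:a}
drop 4:a onto {2:o, 3:e}
drop 5:u onto floor
drop 6:e onto {4:a}
drop 7:i onto {6:e}
drop 8:b onto {5:u}
drop 9:a onto {6:e}
drop 10:o onto {9:a}
ground layer = {0:a, 5:u}
drop-orders for the pieces not yet dropped (sum over which currently-grounded one goes next):
  1 to go: {7} 1  {8} 1  {10} 1
  2 to go: {5,8} 1  {7,8} 2  {7,10} 2  {8,10} 2  {9,10} 1
  3 to go: {5,7,8} 3  {5,8,10} 3  {7,8,10} 6  {7,9,10} 3  {8,9,10} 3
  4 to go: {5,7,8,10} 12  {5,8,9,10} 6  {6,7,9,10} 3  {7,8,9,10} 12
  5 to go: {4,6,7,9,10} 3  {5,7,8,9,10} 30  {6,7,8,9,10} 15
  6 to go: {2,4,6,7,9,10} 3  {3,4,6,7,9,10} 3  {4,6,7,8,9,10} 18  {5,6,7,8,9,10} 45
  7 to go: {1,2,4,6,7,9,10} 3  {2,3,4,6,7,9,10} 6  {2,4,6,7,8,9,10} 21  {3,4,6,7,8,9,10} 21  {4,5,6,7,8,9,10} 63
  8 to go: {1,2,3,4,6,7,9,10} 9  {1,2,4,6,7,8,9,10} 24  {2,3,4,6,7,8,9,10} 48  {2,4,5,6,7,8,9,10} 84  {3,4,5,6,7,8,9,10} 84
  9 to go: {0,1,2,3,4,6,7,9,10} 9  {1,2,3,4,6,7,8,9,10} 81  {1,2,4,5,6,7,8,9,10} 108  {2,3,4,5,6,7,8,9,10} 216
  if 0:a drops first: 405 orders
  if 5:u drops first: 90 orders
heap linearizations: 495

495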